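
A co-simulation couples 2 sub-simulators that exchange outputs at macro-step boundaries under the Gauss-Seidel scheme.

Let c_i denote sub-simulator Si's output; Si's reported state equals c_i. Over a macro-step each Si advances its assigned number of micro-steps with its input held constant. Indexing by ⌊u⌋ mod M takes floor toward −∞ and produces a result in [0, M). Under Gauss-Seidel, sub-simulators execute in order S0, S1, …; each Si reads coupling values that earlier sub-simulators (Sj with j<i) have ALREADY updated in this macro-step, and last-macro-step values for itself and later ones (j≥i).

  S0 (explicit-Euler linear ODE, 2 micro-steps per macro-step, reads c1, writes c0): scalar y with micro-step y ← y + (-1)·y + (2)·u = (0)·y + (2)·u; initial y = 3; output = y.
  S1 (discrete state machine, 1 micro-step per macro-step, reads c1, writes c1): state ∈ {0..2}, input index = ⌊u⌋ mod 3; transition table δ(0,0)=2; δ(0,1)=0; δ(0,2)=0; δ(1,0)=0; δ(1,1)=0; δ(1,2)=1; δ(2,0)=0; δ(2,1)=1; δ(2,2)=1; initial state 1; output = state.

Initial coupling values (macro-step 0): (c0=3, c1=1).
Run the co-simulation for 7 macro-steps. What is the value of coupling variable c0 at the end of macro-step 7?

c0 at macro-step 7 = 2

macro 1: S0 reads c1=1 → after 2×micro: 2; S1 reads c1=1 → after 1×micro: 0 ⇒ (c0=2, c1=0)
macro 2: S0 reads c1=0 → after 2×micro: 0; S1 reads c1=0 → after 1×micro: 2 ⇒ (c0=0, c1=2)
macro 3: S0 reads c1=2 → after 2×micro: 4; S1 reads c1=2 → after 1×micro: 1 ⇒ (c0=4, c1=1)
macro 4: S0 reads c1=1 → after 2×micro: 2; S1 reads c1=1 → after 1×micro: 0 ⇒ (c0=2, c1=0)
macro 5: S0 reads c1=0 → after 2×micro: 0; S1 reads c1=0 → after 1×micro: 2 ⇒ (c0=0, c1=2)
macro 6: S0 reads c1=2 → after 2×micro: 4; S1 reads c1=2 → after 1×micro: 1 ⇒ (c0=4, c1=1)
macro 7: S0 reads c1=1 → after 2×micro: 2; S1 reads c1=1 → after 1×micro: 0 ⇒ (c0=2, c1=0)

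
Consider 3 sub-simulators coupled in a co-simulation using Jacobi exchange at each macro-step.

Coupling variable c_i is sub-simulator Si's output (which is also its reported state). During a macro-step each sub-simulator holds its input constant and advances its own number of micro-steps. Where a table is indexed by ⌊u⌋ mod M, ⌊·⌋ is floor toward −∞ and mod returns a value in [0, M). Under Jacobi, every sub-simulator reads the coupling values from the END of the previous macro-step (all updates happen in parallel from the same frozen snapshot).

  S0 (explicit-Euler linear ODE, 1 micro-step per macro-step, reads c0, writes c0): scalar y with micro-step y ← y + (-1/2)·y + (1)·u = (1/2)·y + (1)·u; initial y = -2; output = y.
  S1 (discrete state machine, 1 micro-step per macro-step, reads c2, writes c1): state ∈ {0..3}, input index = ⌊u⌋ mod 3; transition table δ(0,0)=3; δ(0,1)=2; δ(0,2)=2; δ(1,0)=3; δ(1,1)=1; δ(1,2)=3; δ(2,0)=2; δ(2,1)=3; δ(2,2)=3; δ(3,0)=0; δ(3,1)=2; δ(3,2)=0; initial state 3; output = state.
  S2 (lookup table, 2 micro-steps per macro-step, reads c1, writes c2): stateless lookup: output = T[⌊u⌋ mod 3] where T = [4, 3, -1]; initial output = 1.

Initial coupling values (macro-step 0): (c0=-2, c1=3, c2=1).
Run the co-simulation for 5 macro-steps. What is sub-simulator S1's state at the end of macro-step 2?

macro 1: S0 reads c0=-2 → after 1×micro: -3; S1 reads c2=1 → after 1×micro: 2; S2 reads c1=3 → after 2×micro: 4 ⇒ (c0=-3, c1=2, c2=4)
macro 2: S0 reads c0=-3 → after 1×micro: -9/2; S1 reads c2=4 → after 1×micro: 3; S2 reads c1=2 → after 2×micro: -1 ⇒ (c0=-9/2, c1=3, c2=-1)
macro 3: S0 reads c0=-9/2 → after 1×micro: -27/4; S1 reads c2=-1 → after 1×micro: 0; S2 reads c1=3 → after 2×micro: 4 ⇒ (c0=-27/4, c1=0, c2=4)
macro 4: S0 reads c0=-27/4 → after 1×micro: -81/8; S1 reads c2=4 → after 1×micro: 2; S2 reads c1=0 → after 2×micro: 4 ⇒ (c0=-81/8, c1=2, c2=4)
macro 5: S0 reads c0=-81/8 → after 1×micro: -243/16; S1 reads c2=4 → after 1×micro: 3; S2 reads c1=2 → after 2×micro: -1 ⇒ (c0=-243/16, c1=3, c2=-1)

S1 state at macro-step 2 = 3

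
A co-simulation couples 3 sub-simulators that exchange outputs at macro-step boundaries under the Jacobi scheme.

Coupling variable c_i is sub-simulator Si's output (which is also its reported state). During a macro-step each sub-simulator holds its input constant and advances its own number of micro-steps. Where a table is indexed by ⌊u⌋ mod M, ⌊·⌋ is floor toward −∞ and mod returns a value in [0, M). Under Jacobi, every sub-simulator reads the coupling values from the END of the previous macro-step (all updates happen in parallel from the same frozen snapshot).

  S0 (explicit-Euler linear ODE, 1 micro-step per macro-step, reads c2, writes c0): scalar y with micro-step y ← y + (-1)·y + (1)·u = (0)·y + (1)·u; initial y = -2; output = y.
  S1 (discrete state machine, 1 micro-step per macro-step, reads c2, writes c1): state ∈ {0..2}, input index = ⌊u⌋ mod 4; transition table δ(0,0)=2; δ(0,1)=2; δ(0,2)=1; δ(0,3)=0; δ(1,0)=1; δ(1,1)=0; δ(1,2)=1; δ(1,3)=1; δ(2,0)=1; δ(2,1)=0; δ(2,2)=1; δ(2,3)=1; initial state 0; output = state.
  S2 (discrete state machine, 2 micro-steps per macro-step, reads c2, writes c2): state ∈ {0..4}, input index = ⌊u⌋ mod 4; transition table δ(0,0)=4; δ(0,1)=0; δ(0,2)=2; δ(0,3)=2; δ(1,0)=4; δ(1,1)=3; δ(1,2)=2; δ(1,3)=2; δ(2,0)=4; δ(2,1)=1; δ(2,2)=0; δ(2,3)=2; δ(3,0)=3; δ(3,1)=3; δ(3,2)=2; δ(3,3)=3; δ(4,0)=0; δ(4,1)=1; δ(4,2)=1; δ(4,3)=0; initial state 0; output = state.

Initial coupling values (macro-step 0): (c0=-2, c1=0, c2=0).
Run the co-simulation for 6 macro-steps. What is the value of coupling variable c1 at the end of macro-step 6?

macro 1: S0 reads c2=0 → after 1×micro: 0; S1 reads c2=0 → after 1×micro: 2; S2 reads c2=0 → after 2×micro: 0 ⇒ (c0=0, c1=2, c2=0)
macro 2: S0 reads c2=0 → after 1×micro: 0; S1 reads c2=0 → after 1×micro: 1; S2 reads c2=0 → after 2×micro: 0 ⇒ (c0=0, c1=1, c2=0)
macro 3: S0 reads c2=0 → after 1×micro: 0; S1 reads c2=0 → after 1×micro: 1; S2 reads c2=0 → after 2×micro: 0 ⇒ (c0=0, c1=1, c2=0)
macro 4: S0 reads c2=0 → after 1×micro: 0; S1 reads c2=0 → after 1×micro: 1; S2 reads c2=0 → after 2×micro: 0 ⇒ (c0=0, c1=1, c2=0)
macro 5: S0 reads c2=0 → after 1×micro: 0; S1 reads c2=0 → after 1×micro: 1; S2 reads c2=0 → after 2×micro: 0 ⇒ (c0=0, c1=1, c2=0)
macro 6: S0 reads c2=0 → after 1×micro: 0; S1 reads c2=0 → after 1×micro: 1; S2 reads c2=0 → after 2×micro: 0 ⇒ (c0=0, c1=1, c2=0)

c1 at macro-step 6 = 1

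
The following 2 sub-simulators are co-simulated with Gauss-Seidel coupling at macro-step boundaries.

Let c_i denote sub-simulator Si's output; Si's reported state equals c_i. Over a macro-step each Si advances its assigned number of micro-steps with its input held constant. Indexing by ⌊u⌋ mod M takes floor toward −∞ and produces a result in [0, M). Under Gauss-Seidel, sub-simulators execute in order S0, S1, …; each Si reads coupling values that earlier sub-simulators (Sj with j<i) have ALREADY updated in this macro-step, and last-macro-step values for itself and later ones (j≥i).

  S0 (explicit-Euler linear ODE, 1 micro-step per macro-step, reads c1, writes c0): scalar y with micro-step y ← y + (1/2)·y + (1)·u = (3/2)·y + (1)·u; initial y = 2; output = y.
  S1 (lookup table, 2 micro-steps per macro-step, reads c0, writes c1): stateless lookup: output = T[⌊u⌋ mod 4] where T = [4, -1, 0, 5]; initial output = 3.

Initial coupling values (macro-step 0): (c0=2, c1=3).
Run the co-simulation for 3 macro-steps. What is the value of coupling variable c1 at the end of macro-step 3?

c1 at macro-step 3 = 4

macro 1: S0 reads c1=3 → after 1×micro: 6; S1 reads c0=6 → after 2×micro: 0 ⇒ (c0=6, c1=0)
macro 2: S0 reads c1=0 → after 1×micro: 9; S1 reads c0=9 → after 2×micro: -1 ⇒ (c0=9, c1=-1)
macro 3: S0 reads c1=-1 → after 1×micro: 25/2; S1 reads c0=25/2 → after 2×micro: 4 ⇒ (c0=25/2, c1=4)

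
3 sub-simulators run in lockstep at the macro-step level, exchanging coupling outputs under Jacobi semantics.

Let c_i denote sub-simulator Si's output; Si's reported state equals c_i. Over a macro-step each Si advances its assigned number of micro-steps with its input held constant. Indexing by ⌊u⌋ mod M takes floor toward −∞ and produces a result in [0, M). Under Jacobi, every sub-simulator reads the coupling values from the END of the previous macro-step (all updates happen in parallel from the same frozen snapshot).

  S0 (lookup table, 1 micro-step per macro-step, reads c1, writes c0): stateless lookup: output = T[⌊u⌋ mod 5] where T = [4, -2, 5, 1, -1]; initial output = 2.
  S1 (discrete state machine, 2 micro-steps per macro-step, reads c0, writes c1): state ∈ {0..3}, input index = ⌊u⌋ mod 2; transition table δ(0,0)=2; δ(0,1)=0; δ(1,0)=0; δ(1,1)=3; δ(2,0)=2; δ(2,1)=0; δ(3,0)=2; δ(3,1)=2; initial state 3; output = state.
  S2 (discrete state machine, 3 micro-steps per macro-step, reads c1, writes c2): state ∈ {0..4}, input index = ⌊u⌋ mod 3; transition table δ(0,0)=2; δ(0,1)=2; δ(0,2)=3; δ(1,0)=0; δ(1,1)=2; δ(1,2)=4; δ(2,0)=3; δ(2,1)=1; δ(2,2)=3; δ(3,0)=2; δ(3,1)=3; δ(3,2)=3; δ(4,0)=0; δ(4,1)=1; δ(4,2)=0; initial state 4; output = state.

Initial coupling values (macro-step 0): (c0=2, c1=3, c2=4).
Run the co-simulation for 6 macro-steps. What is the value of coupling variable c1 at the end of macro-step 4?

c1 at macro-step 4 = 2

macro 1: S0 reads c1=3 → after 1×micro: 1; S1 reads c0=2 → after 2×micro: 2; S2 reads c1=3 → after 3×micro: 3 ⇒ (c0=1, c1=2, c2=3)
macro 2: S0 reads c1=2 → after 1×micro: 5; S1 reads c0=1 → after 2×micro: 0; S2 reads c1=2 → after 3×micro: 3 ⇒ (c0=5, c1=0, c2=3)
macro 3: S0 reads c1=0 → after 1×micro: 4; S1 reads c0=5 → after 2×micro: 0; S2 reads c1=0 → after 3×micro: 2 ⇒ (c0=4, c1=0, c2=2)
macro 4: S0 reads c1=0 → after 1×micro: 4; S1 reads c0=4 → after 2×micro: 2; S2 reads c1=0 → after 3×micro: 3 ⇒ (c0=4, c1=2, c2=3)
macro 5: S0 reads c1=2 → after 1×micro: 5; S1 reads c0=4 → after 2×micro: 2; S2 reads c1=2 → after 3×micro: 3 ⇒ (c0=5, c1=2, c2=3)
macro 6: S0 reads c1=2 → after 1×micro: 5; S1 reads c0=5 → after 2×micro: 0; S2 reads c1=2 → after 3×micro: 3 ⇒ (c0=5, c1=0, c2=3)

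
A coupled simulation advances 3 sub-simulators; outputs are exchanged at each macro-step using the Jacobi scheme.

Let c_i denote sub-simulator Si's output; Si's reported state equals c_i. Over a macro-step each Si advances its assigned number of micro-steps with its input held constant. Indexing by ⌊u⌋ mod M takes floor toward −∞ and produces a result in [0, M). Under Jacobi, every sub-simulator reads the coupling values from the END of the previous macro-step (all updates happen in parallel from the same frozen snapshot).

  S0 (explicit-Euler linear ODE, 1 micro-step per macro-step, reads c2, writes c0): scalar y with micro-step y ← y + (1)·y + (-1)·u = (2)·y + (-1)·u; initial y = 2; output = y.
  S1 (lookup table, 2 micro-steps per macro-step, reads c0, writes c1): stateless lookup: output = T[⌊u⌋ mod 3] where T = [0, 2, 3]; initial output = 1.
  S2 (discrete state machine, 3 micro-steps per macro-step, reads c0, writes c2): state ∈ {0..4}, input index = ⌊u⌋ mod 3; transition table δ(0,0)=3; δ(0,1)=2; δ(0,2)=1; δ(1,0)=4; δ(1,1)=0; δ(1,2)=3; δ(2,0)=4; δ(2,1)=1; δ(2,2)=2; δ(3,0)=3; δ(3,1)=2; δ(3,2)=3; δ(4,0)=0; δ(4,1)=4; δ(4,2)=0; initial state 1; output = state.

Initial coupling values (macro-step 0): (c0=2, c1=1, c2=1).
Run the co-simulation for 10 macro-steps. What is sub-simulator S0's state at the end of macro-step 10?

macro 1: S0 reads c2=1 → after 1×micro: 3; S1 reads c0=2 → after 2×micro: 3; S2 reads c0=2 → after 3×micro: 3 ⇒ (c0=3, c1=3, c2=3)
macro 2: S0 reads c2=3 → after 1×micro: 3; S1 reads c0=3 → after 2×micro: 0; S2 reads c0=3 → after 3×micro: 3 ⇒ (c0=3, c1=0, c2=3)
macro 3: S0 reads c2=3 → after 1×micro: 3; S1 reads c0=3 → after 2×micro: 0; S2 reads c0=3 → after 3×micro: 3 ⇒ (c0=3, c1=0, c2=3)
macro 4: S0 reads c2=3 → after 1×micro: 3; S1 reads c0=3 → after 2×micro: 0; S2 reads c0=3 → after 3×micro: 3 ⇒ (c0=3, c1=0, c2=3)
macro 5: S0 reads c2=3 → after 1×micro: 3; S1 reads c0=3 → after 2×micro: 0; S2 reads c0=3 → after 3×micro: 3 ⇒ (c0=3, c1=0, c2=3)
macro 6: S0 reads c2=3 → after 1×micro: 3; S1 reads c0=3 → after 2×micro: 0; S2 reads c0=3 → after 3×micro: 3 ⇒ (c0=3, c1=0, c2=3)
macro 7: S0 reads c2=3 → after 1×micro: 3; S1 reads c0=3 → after 2×micro: 0; S2 reads c0=3 → after 3×micro: 3 ⇒ (c0=3, c1=0, c2=3)
macro 8: S0 reads c2=3 → after 1×micro: 3; S1 reads c0=3 → after 2×micro: 0; S2 reads c0=3 → after 3×micro: 3 ⇒ (c0=3, c1=0, c2=3)
macro 9: S0 reads c2=3 → after 1×micro: 3; S1 reads c0=3 → after 2×micro: 0; S2 reads c0=3 → after 3×micro: 3 ⇒ (c0=3, c1=0, c2=3)
macro 10: S0 reads c2=3 → after 1×micro: 3; S1 reads c0=3 → after 2×micro: 0; S2 reads c0=3 → after 3×micro: 3 ⇒ (c0=3, c1=0, c2=3)

S0 state at macro-step 10 = 3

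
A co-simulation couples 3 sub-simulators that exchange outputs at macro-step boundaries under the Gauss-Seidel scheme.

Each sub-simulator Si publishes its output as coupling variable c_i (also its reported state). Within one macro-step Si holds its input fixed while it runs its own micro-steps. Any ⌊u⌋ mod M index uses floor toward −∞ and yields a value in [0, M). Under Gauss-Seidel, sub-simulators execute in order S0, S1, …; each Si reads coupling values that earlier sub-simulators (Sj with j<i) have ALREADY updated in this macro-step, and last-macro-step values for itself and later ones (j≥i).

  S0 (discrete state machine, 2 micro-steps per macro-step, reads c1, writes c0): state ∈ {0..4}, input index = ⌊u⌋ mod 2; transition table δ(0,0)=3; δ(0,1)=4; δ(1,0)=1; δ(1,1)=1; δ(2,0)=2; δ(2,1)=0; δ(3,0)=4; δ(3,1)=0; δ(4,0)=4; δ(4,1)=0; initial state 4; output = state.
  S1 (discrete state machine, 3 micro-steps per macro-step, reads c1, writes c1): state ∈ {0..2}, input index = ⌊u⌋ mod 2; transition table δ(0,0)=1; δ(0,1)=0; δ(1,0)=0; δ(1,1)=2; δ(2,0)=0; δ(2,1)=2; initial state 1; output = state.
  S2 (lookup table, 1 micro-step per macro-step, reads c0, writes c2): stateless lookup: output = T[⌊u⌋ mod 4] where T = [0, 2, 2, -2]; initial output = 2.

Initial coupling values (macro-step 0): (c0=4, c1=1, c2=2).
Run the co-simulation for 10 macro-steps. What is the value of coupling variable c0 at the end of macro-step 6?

c0 at macro-step 6 = 4

macro 1: S0 reads c1=1 → after 2×micro: 4; S1 reads c1=1 → after 3×micro: 2; S2 reads c0=4 → after 1×micro: 0 ⇒ (c0=4, c1=2, c2=0)
macro 2: S0 reads c1=2 → after 2×micro: 4; S1 reads c1=2 → after 3×micro: 0; S2 reads c0=4 → after 1×micro: 0 ⇒ (c0=4, c1=0, c2=0)
macro 3: S0 reads c1=0 → after 2×micro: 4; S1 reads c1=0 → after 3×micro: 1; S2 reads c0=4 → after 1×micro: 0 ⇒ (c0=4, c1=1, c2=0)
macro 4: S0 reads c1=1 → after 2×micro: 4; S1 reads c1=1 → after 3×micro: 2; S2 reads c0=4 → after 1×micro: 0 ⇒ (c0=4, c1=2, c2=0)
macro 5: S0 reads c1=2 → after 2×micro: 4; S1 reads c1=2 → after 3×micro: 0; S2 reads c0=4 → after 1×micro: 0 ⇒ (c0=4, c1=0, c2=0)
macro 6: S0 reads c1=0 → after 2×micro: 4; S1 reads c1=0 → after 3×micro: 1; S2 reads c0=4 → after 1×micro: 0 ⇒ (c0=4, c1=1, c2=0)
macro 7: S0 reads c1=1 → after 2×micro: 4; S1 reads c1=1 → after 3×micro: 2; S2 reads c0=4 → after 1×micro: 0 ⇒ (c0=4, c1=2, c2=0)
macro 8: S0 reads c1=2 → after 2×micro: 4; S1 reads c1=2 → after 3×micro: 0; S2 reads c0=4 → after 1×micro: 0 ⇒ (c0=4, c1=0, c2=0)
macro 9: S0 reads c1=0 → after 2×micro: 4; S1 reads c1=0 → after 3×micro: 1; S2 reads c0=4 → after 1×micro: 0 ⇒ (c0=4, c1=1, c2=0)
macro 10: S0 reads c1=1 → after 2×micro: 4; S1 reads c1=1 → after 3×micro: 2; S2 reads c0=4 → after 1×micro: 0 ⇒ (c0=4, c1=2, c2=0)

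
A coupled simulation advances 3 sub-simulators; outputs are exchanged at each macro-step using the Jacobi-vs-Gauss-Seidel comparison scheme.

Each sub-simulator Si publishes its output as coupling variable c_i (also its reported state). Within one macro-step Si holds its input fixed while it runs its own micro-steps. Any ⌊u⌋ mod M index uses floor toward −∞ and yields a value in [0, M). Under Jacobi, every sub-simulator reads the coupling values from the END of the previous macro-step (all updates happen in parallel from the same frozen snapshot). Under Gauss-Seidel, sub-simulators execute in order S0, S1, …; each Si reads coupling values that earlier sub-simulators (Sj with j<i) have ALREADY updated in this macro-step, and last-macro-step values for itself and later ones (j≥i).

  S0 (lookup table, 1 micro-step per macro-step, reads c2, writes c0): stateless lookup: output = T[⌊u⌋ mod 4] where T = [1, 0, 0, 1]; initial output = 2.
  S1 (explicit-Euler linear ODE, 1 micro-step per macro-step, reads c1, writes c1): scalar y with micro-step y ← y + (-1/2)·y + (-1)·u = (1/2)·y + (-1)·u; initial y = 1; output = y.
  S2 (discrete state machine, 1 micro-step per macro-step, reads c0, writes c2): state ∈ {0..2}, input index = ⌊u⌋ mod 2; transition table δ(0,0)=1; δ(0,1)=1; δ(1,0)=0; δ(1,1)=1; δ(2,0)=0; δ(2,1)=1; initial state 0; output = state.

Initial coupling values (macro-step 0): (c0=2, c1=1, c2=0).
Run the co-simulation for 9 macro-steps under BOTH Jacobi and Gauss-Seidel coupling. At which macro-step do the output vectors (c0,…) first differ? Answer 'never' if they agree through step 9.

first divergence at macro-step: 2

[Jacobi] macro 1: S0 reads c2=0 → after 1×micro: 1; S1 reads c1=1 → after 1×micro: -1/2; S2 reads c0=2 → after 1×micro: 1 ⇒ (c0=1, c1=-1/2, c2=1)
[Jacobi] macro 2: S0 reads c2=1 → after 1×micro: 0; S1 reads c1=-1/2 → after 1×micro: 1/4; S2 reads c0=1 → after 1×micro: 1 ⇒ (c0=0, c1=1/4, c2=1)
[Jacobi] macro 3: S0 reads c2=1 → after 1×micro: 0; S1 reads c1=1/4 → after 1×micro: -1/8; S2 reads c0=0 → after 1×micro: 0 ⇒ (c0=0, c1=-1/8, c2=0)
[Jacobi] macro 4: S0 reads c2=0 → after 1×micro: 1; S1 reads c1=-1/8 → after 1×micro: 1/16; S2 reads c0=0 → after 1×micro: 1 ⇒ (c0=1, c1=1/16, c2=1)
[Jacobi] macro 5: S0 reads c2=1 → after 1×micro: 0; S1 reads c1=1/16 → after 1×micro: -1/32; S2 reads c0=1 → after 1×micro: 1 ⇒ (c0=0, c1=-1/32, c2=1)
[Jacobi] macro 6: S0 reads c2=1 → after 1×micro: 0; S1 reads c1=-1/32 → after 1×micro: 1/64; S2 reads c0=0 → after 1×micro: 0 ⇒ (c0=0, c1=1/64, c2=0)
[Jacobi] macro 7: S0 reads c2=0 → after 1×micro: 1; S1 reads c1=1/64 → after 1×micro: -1/128; S2 reads c0=0 → after 1×micro: 1 ⇒ (c0=1, c1=-1/128, c2=1)
[Jacobi] macro 8: S0 reads c2=1 → after 1×micro: 0; S1 reads c1=-1/128 → after 1×micro: 1/256; S2 reads c0=1 → after 1×micro: 1 ⇒ (c0=0, c1=1/256, c2=1)
[Jacobi] macro 9: S0 reads c2=1 → after 1×micro: 0; S1 reads c1=1/256 → after 1×micro: -1/512; S2 reads c0=0 → after 1×micro: 0 ⇒ (c0=0, c1=-1/512, c2=0)
[Gauss-Seidel] macro 1: S0 reads c2=0 → after 1×micro: 1; S1 reads c1=1 → after 1×micro: -1/2; S2 reads c0=1 → after 1×micro: 1 ⇒ (c0=1, c1=-1/2, c2=1)
[Gauss-Seidel] macro 2: S0 reads c2=1 → after 1×micro: 0; S1 reads c1=-1/2 → after 1×micro: 1/4; S2 reads c0=0 → after 1×micro: 0 ⇒ (c0=0, c1=1/4, c2=0)
[Gauss-Seidel] macro 3: S0 reads c2=0 → after 1×micro: 1; S1 reads c1=1/4 → after 1×micro: -1/8; S2 reads c0=1 → after 1×micro: 1 ⇒ (c0=1, c1=-1/8, c2=1)
[Gauss-Seidel] macro 4: S0 reads c2=1 → after 1×micro: 0; S1 reads c1=-1/8 → after 1×micro: 1/16; S2 reads c0=0 → after 1×micro: 0 ⇒ (c0=0, c1=1/16, c2=0)
[Gauss-Seidel] macro 5: S0 reads c2=0 → after 1×micro: 1; S1 reads c1=1/16 → after 1×micro: -1/32; S2 reads c0=1 → after 1×micro: 1 ⇒ (c0=1, c1=-1/32, c2=1)
[Gauss-Seidel] macro 6: S0 reads c2=1 → after 1×micro: 0; S1 reads c1=-1/32 → after 1×micro: 1/64; S2 reads c0=0 → after 1×micro: 0 ⇒ (c0=0, c1=1/64, c2=0)
[Gauss-Seidel] macro 7: S0 reads c2=0 → after 1×micro: 1; S1 reads c1=1/64 → after 1×micro: -1/128; S2 reads c0=1 → after 1×micro: 1 ⇒ (c0=1, c1=-1/128, c2=1)
[Gauss-Seidel] macro 8: S0 reads c2=1 → after 1×micro: 0; S1 reads c1=-1/128 → after 1×micro: 1/256; S2 reads c0=0 → after 1×micro: 0 ⇒ (c0=0, c1=1/256, c2=0)
[Gauss-Seidel] macro 9: S0 reads c2=0 → after 1×micro: 1; S1 reads c1=1/256 → after 1×micro: -1/512; S2 reads c0=1 → after 1×micro: 1 ⇒ (c0=1, c1=-1/512, c2=1)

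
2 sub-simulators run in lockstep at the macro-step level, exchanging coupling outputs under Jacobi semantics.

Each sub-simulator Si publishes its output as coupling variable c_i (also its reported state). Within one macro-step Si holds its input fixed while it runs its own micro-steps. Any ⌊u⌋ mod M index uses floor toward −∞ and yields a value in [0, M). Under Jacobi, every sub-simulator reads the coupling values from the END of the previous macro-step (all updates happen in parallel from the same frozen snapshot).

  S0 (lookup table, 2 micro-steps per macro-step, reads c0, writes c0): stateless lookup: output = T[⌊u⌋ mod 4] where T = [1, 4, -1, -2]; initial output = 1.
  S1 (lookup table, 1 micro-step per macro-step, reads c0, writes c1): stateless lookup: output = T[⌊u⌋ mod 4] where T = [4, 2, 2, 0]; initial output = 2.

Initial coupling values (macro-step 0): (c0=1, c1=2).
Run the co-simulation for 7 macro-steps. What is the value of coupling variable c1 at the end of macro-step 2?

c1 at macro-step 2 = 4

macro 1: S0 reads c0=1 → after 2×micro: 4; S1 reads c0=1 → after 1×micro: 2 ⇒ (c0=4, c1=2)
macro 2: S0 reads c0=4 → after 2×micro: 1; S1 reads c0=4 → after 1×micro: 4 ⇒ (c0=1, c1=4)
macro 3: S0 reads c0=1 → after 2×micro: 4; S1 reads c0=1 → after 1×micro: 2 ⇒ (c0=4, c1=2)
macro 4: S0 reads c0=4 → after 2×micro: 1; S1 reads c0=4 → after 1×micro: 4 ⇒ (c0=1, c1=4)
macro 5: S0 reads c0=1 → after 2×micro: 4; S1 reads c0=1 → after 1×micro: 2 ⇒ (c0=4, c1=2)
macro 6: S0 reads c0=4 → after 2×micro: 1; S1 reads c0=4 → after 1×micro: 4 ⇒ (c0=1, c1=4)
macro 7: S0 reads c0=1 → after 2×micro: 4; S1 reads c0=1 → after 1×micro: 2 ⇒ (c0=4, c1=2)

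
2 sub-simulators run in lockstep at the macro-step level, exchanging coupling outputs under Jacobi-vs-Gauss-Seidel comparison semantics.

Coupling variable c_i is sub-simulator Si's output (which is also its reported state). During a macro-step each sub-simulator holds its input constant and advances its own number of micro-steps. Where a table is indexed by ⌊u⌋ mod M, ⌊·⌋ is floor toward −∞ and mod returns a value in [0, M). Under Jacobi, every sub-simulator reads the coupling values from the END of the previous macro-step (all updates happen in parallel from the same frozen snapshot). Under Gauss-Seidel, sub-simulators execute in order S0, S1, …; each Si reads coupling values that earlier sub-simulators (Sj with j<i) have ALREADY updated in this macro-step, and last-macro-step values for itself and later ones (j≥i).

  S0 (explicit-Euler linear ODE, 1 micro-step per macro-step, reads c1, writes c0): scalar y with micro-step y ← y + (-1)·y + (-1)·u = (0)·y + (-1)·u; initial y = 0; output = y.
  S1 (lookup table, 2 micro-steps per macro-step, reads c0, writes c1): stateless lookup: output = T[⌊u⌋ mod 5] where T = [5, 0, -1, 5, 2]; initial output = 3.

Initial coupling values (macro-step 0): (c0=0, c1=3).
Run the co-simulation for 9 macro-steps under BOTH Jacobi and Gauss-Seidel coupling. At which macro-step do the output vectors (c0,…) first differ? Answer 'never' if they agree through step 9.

[Jacobi] macro 1: S0 reads c1=3 → after 1×micro: -3; S1 reads c0=0 → after 2×micro: 5 ⇒ (c0=-3, c1=5)
[Jacobi] macro 2: S0 reads c1=5 → after 1×micro: -5; S1 reads c0=-3 → after 2×micro: -1 ⇒ (c0=-5, c1=-1)
[Jacobi] macro 3: S0 reads c1=-1 → after 1×micro: 1; S1 reads c0=-5 → after 2×micro: 5 ⇒ (c0=1, c1=5)
[Jacobi] macro 4: S0 reads c1=5 → after 1×micro: -5; S1 reads c0=1 → after 2×micro: 0 ⇒ (c0=-5, c1=0)
[Jacobi] macro 5: S0 reads c1=0 → after 1×micro: 0; S1 reads c0=-5 → after 2×micro: 5 ⇒ (c0=0, c1=5)
[Jacobi] macro 6: S0 reads c1=5 → after 1×micro: -5; S1 reads c0=0 → after 2×micro: 5 ⇒ (c0=-5, c1=5)
[Jacobi] macro 7: S0 reads c1=5 → after 1×micro: -5; S1 reads c0=-5 → after 2×micro: 5 ⇒ (c0=-5, c1=5)
[Jacobi] macro 8: S0 reads c1=5 → after 1×micro: -5; S1 reads c0=-5 → after 2×micro: 5 ⇒ (c0=-5, c1=5)
[Jacobi] macro 9: S0 reads c1=5 → after 1×micro: -5; S1 reads c0=-5 → after 2×micro: 5 ⇒ (c0=-5, c1=5)
[Gauss-Seidel] macro 1: S0 reads c1=3 → after 1×micro: -3; S1 reads c0=-3 → after 2×micro: -1 ⇒ (c0=-3, c1=-1)
[Gauss-Seidel] macro 2: S0 reads c1=-1 → after 1×micro: 1; S1 reads c0=1 → after 2×micro: 0 ⇒ (c0=1, c1=0)
[Gauss-Seidel] macro 3: S0 reads c1=0 → after 1×micro: 0; S1 reads c0=0 → after 2×micro: 5 ⇒ (c0=0, c1=5)
[Gauss-Seidel] macro 4: S0 reads c1=5 → after 1×micro: -5; S1 reads c0=-5 → after 2×micro: 5 ⇒ (c0=-5, c1=5)
[Gauss-Seidel] macro 5: S0 reads c1=5 → after 1×micro: -5; S1 reads c0=-5 → after 2×micro: 5 ⇒ (c0=-5, c1=5)
[Gauss-Seidel] macro 6: S0 reads c1=5 → after 1×micro: -5; S1 reads c0=-5 → after 2×micro: 5 ⇒ (c0=-5, c1=5)
[Gauss-Seidel] macro 7: S0 reads c1=5 → after 1×micro: -5; S1 reads c0=-5 → after 2×micro: 5 ⇒ (c0=-5, c1=5)
[Gauss-Seidel] macro 8: S0 reads c1=5 → after 1×micro: -5; S1 reads c0=-5 → after 2×micro: 5 ⇒ (c0=-5, c1=5)
[Gauss-Seidel] macro 9: S0 reads c1=5 → after 1×micro: -5; S1 reads c0=-5 → after 2×micro: 5 ⇒ (c0=-5, c1=5)

first divergence at macro-step: 1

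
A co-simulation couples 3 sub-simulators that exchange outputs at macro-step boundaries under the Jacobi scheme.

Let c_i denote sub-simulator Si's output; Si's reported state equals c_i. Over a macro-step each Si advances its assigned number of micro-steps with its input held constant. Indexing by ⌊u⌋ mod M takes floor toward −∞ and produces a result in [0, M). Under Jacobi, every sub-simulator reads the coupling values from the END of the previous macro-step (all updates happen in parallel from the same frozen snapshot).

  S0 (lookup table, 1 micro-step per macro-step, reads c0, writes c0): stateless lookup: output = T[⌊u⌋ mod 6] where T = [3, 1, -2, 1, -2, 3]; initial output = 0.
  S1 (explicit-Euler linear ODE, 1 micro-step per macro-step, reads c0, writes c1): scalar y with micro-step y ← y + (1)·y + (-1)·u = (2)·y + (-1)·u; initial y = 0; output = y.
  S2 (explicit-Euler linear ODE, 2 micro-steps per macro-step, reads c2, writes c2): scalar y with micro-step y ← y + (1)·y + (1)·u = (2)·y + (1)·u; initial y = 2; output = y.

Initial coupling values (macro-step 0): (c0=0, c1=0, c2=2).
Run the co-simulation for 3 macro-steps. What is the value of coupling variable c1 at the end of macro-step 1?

macro 1: S0 reads c0=0 → after 1×micro: 3; S1 reads c0=0 → after 1×micro: 0; S2 reads c2=2 → after 2×micro: 14 ⇒ (c0=3, c1=0, c2=14)
macro 2: S0 reads c0=3 → after 1×micro: 1; S1 reads c0=3 → after 1×micro: -3; S2 reads c2=14 → after 2×micro: 98 ⇒ (c0=1, c1=-3, c2=98)
macro 3: S0 reads c0=1 → after 1×micro: 1; S1 reads c0=1 → after 1×micro: -7; S2 reads c2=98 → after 2×micro: 686 ⇒ (c0=1, c1=-7, c2=686)

c1 at macro-step 1 = 0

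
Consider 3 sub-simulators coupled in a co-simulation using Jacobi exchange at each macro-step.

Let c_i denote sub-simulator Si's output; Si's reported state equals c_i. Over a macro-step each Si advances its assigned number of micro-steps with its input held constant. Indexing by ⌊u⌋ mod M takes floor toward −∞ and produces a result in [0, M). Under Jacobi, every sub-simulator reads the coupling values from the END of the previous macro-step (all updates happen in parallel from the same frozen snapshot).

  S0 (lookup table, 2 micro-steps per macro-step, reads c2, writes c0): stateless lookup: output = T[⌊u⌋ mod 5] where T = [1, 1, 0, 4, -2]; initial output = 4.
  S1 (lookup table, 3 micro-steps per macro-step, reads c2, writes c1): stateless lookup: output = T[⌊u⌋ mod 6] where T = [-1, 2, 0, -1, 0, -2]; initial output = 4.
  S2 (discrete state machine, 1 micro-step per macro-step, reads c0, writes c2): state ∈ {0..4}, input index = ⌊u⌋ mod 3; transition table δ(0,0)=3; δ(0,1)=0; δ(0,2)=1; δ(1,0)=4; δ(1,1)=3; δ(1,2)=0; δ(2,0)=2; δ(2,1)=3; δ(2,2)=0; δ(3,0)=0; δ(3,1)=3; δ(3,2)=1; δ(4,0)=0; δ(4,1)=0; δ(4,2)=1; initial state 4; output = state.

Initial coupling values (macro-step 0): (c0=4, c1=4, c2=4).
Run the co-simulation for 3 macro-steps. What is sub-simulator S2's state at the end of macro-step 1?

S2 state at macro-step 1 = 0

macro 1: S0 reads c2=4 → after 2×micro: -2; S1 reads c2=4 → after 3×micro: 0; S2 reads c0=4 → after 1×micro: 0 ⇒ (c0=-2, c1=0, c2=0)
macro 2: S0 reads c2=0 → after 2×micro: 1; S1 reads c2=0 → after 3×micro: -1; S2 reads c0=-2 → after 1×micro: 0 ⇒ (c0=1, c1=-1, c2=0)
macro 3: S0 reads c2=0 → after 2×micro: 1; S1 reads c2=0 → after 3×micro: -1; S2 reads c0=1 → after 1×micro: 0 ⇒ (c0=1, c1=-1, c2=0)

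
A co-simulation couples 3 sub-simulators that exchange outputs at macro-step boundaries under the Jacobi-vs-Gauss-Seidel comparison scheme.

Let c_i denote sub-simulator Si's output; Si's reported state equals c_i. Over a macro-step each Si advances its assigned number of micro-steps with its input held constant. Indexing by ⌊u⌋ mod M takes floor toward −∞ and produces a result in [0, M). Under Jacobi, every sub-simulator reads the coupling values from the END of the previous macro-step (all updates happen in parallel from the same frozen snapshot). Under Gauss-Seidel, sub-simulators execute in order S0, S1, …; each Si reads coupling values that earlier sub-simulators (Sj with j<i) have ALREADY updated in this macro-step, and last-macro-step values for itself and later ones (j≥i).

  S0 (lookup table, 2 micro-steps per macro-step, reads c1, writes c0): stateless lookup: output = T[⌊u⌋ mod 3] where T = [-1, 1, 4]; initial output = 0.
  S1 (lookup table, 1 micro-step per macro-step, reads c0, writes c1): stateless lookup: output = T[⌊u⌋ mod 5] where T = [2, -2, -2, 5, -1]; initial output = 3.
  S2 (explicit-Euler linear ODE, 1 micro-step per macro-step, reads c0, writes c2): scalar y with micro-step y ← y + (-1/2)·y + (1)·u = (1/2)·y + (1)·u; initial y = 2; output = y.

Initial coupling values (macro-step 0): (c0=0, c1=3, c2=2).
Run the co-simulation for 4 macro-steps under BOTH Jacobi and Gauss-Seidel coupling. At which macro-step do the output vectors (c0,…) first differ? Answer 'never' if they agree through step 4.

[Jacobi] macro 1: S0 reads c1=3 → after 2×micro: -1; S1 reads c0=0 → after 1×micro: 2; S2 reads c0=0 → after 1×micro: 1 ⇒ (c0=-1, c1=2, c2=1)
[Jacobi] macro 2: S0 reads c1=2 → after 2×micro: 4; S1 reads c0=-1 → after 1×micro: -1; S2 reads c0=-1 → after 1×micro: -1/2 ⇒ (c0=4, c1=-1, c2=-1/2)
[Jacobi] macro 3: S0 reads c1=-1 → after 2×micro: 4; S1 reads c0=4 → after 1×micro: -1; S2 reads c0=4 → after 1×micro: 15/4 ⇒ (c0=4, c1=-1, c2=15/4)
[Jacobi] macro 4: S0 reads c1=-1 → after 2×micro: 4; S1 reads c0=4 → after 1×micro: -1; S2 reads c0=4 → after 1×micro: 47/8 ⇒ (c0=4, c1=-1, c2=47/8)
[Gauss-Seidel] macro 1: S0 reads c1=3 → after 2×micro: -1; S1 reads c0=-1 → after 1×micro: -1; S2 reads c0=-1 → after 1×micro: 0 ⇒ (c0=-1, c1=-1, c2=0)
[Gauss-Seidel] macro 2: S0 reads c1=-1 → after 2×micro: 4; S1 reads c0=4 → after 1×micro: -1; S2 reads c0=4 → after 1×micro: 4 ⇒ (c0=4, c1=-1, c2=4)
[Gauss-Seidel] macro 3: S0 reads c1=-1 → after 2×micro: 4; S1 reads c0=4 → after 1×micro: -1; S2 reads c0=4 → after 1×micro: 6 ⇒ (c0=4, c1=-1, c2=6)
[Gauss-Seidel] macro 4: S0 reads c1=-1 → after 2×micro: 4; S1 reads c0=4 → after 1×micro: -1; S2 reads c0=4 → after 1×micro: 7 ⇒ (c0=4, c1=-1, c2=7)

first divergence at macro-step: 1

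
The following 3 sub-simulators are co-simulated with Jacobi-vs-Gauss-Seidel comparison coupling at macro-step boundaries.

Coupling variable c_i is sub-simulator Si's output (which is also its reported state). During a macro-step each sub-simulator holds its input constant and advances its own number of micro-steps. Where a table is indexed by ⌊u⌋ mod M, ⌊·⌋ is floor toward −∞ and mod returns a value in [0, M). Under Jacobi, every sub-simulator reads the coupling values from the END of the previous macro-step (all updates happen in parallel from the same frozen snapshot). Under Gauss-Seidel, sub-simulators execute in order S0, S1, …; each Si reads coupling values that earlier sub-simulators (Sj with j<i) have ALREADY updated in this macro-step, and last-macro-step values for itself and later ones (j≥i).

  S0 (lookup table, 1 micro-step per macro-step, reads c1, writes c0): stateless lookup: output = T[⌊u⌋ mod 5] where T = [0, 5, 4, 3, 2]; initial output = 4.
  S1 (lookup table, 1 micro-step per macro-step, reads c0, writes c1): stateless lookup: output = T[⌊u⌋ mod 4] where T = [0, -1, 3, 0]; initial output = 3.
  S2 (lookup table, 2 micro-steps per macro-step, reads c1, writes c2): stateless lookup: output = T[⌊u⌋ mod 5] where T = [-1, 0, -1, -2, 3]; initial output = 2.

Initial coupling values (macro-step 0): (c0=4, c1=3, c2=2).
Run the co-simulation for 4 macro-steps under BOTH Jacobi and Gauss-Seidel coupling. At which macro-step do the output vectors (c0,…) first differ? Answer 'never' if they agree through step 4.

first divergence at macro-step: 1

[Jacobi] macro 1: S0 reads c1=3 → after 1×micro: 3; S1 reads c0=4 → after 1×micro: 0; S2 reads c1=3 → after 2×micro: -2 ⇒ (c0=3, c1=0, c2=-2)
[Jacobi] macro 2: S0 reads c1=0 → after 1×micro: 0; S1 reads c0=3 → after 1×micro: 0; S2 reads c1=0 → after 2×micro: -1 ⇒ (c0=0, c1=0, c2=-1)
[Jacobi] macro 3: S0 reads c1=0 → after 1×micro: 0; S1 reads c0=0 → after 1×micro: 0; S2 reads c1=0 → after 2×micro: -1 ⇒ (c0=0, c1=0, c2=-1)
[Jacobi] macro 4: S0 reads c1=0 → after 1×micro: 0; S1 reads c0=0 → after 1×micro: 0; S2 reads c1=0 → after 2×micro: -1 ⇒ (c0=0, c1=0, c2=-1)
[Gauss-Seidel] macro 1: S0 reads c1=3 → after 1×micro: 3; S1 reads c0=3 → after 1×micro: 0; S2 reads c1=0 → after 2×micro: -1 ⇒ (c0=3, c1=0, c2=-1)
[Gauss-Seidel] macro 2: S0 reads c1=0 → after 1×micro: 0; S1 reads c0=0 → after 1×micro: 0; S2 reads c1=0 → after 2×micro: -1 ⇒ (c0=0, c1=0, c2=-1)
[Gauss-Seidel] macro 3: S0 reads c1=0 → after 1×micro: 0; S1 reads c0=0 → after 1×micro: 0; S2 reads c1=0 → after 2×micro: -1 ⇒ (c0=0, c1=0, c2=-1)
[Gauss-Seidel] macro 4: S0 reads c1=0 → after 1×micro: 0; S1 reads c0=0 → after 1×micro: 0; S2 reads c1=0 → after 2×micro: -1 ⇒ (c0=0, c1=0, c2=-1)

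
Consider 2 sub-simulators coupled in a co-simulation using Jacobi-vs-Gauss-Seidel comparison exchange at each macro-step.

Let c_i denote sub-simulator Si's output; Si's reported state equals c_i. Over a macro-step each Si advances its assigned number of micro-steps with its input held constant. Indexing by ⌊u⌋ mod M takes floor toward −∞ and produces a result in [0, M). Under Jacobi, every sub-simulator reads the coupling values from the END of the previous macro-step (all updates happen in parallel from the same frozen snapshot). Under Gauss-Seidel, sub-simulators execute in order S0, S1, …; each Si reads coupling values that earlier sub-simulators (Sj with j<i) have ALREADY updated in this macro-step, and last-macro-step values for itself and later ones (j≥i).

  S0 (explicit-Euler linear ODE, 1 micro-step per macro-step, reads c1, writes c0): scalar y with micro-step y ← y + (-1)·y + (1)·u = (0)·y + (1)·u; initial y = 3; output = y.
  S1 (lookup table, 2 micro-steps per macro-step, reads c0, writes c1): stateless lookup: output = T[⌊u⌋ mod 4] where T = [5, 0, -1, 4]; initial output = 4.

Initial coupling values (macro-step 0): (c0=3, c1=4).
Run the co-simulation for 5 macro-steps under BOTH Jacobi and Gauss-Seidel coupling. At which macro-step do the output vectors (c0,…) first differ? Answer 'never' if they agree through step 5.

first divergence at macro-step: 1

[Jacobi] macro 1: S0 reads c1=4 → after 1×micro: 4; S1 reads c0=3 → after 2×micro: 4 ⇒ (c0=4, c1=4)
[Jacobi] macro 2: S0 reads c1=4 → after 1×micro: 4; S1 reads c0=4 → after 2×micro: 5 ⇒ (c0=4, c1=5)
[Jacobi] macro 3: S0 reads c1=5 → after 1×micro: 5; S1 reads c0=4 → after 2×micro: 5 ⇒ (c0=5, c1=5)
[Jacobi] macro 4: S0 reads c1=5 → after 1×micro: 5; S1 reads c0=5 → after 2×micro: 0 ⇒ (c0=5, c1=0)
[Jacobi] macro 5: S0 reads c1=0 → after 1×micro: 0; S1 reads c0=5 → after 2×micro: 0 ⇒ (c0=0, c1=0)
[Gauss-Seidel] macro 1: S0 reads c1=4 → after 1×micro: 4; S1 reads c0=4 → after 2×micro: 5 ⇒ (c0=4, c1=5)
[Gauss-Seidel] macro 2: S0 reads c1=5 → after 1×micro: 5; S1 reads c0=5 → after 2×micro: 0 ⇒ (c0=5, c1=0)
[Gauss-Seidel] macro 3: S0 reads c1=0 → after 1×micro: 0; S1 reads c0=0 → after 2×micro: 5 ⇒ (c0=0, c1=5)
[Gauss-Seidel] macro 4: S0 reads c1=5 → after 1×micro: 5; S1 reads c0=5 → after 2×micro: 0 ⇒ (c0=5, c1=0)
[Gauss-Seidel] macro 5: S0 reads c1=0 → after 1×micro: 0; S1 reads c0=0 → after 2×micro: 5 ⇒ (c0=0, c1=5)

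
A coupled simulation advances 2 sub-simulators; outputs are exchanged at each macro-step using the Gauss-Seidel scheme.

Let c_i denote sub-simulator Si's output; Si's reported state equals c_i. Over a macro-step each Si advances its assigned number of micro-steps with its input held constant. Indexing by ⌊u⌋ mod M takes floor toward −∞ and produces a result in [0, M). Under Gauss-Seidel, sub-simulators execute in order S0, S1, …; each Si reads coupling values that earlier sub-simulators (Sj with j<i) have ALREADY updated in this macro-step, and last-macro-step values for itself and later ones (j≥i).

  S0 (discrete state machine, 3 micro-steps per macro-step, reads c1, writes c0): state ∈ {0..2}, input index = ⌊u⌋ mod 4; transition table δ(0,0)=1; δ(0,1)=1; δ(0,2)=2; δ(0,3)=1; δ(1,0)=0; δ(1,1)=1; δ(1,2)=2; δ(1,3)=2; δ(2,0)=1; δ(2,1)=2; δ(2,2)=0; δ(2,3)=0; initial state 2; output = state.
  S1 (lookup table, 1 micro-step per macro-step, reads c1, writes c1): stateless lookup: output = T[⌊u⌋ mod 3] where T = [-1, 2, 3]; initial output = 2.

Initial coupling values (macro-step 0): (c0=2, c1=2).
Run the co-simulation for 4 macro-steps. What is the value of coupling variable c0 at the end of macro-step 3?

c0 at macro-step 3 = 0

macro 1: S0 reads c1=2 → after 3×micro: 0; S1 reads c1=2 → after 1×micro: 3 ⇒ (c0=0, c1=3)
macro 2: S0 reads c1=3 → after 3×micro: 0; S1 reads c1=3 → after 1×micro: -1 ⇒ (c0=0, c1=-1)
macro 3: S0 reads c1=-1 → after 3×micro: 0; S1 reads c1=-1 → after 1×micro: 3 ⇒ (c0=0, c1=3)
macro 4: S0 reads c1=3 → after 3×micro: 0; S1 reads c1=3 → after 1×micro: -1 ⇒ (c0=0, c1=-1)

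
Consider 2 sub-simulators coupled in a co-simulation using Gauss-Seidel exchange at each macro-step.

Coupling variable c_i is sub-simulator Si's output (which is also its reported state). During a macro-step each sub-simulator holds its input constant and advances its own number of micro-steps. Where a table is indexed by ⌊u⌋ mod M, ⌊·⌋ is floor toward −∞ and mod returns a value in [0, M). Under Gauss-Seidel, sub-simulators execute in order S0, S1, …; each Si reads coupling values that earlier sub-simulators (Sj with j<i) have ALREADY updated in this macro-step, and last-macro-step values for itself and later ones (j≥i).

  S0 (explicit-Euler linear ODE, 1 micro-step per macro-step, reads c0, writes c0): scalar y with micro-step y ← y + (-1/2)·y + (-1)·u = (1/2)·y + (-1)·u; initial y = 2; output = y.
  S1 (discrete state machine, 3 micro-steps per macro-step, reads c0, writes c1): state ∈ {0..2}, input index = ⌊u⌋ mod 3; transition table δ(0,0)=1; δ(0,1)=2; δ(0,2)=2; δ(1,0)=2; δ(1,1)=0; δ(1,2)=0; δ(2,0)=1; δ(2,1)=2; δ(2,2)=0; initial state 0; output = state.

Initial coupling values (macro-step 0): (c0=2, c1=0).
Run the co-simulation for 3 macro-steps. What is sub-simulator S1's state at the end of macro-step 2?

macro 1: S0 reads c0=2 → after 1×micro: -1; S1 reads c0=-1 → after 3×micro: 2 ⇒ (c0=-1, c1=2)
macro 2: S0 reads c0=-1 → after 1×micro: 1/2; S1 reads c0=1/2 → after 3×micro: 1 ⇒ (c0=1/2, c1=1)
macro 3: S0 reads c0=1/2 → after 1×micro: -1/4; S1 reads c0=-1/4 → after 3×micro: 0 ⇒ (c0=-1/4, c1=0)

S1 state at macro-step 2 = 1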